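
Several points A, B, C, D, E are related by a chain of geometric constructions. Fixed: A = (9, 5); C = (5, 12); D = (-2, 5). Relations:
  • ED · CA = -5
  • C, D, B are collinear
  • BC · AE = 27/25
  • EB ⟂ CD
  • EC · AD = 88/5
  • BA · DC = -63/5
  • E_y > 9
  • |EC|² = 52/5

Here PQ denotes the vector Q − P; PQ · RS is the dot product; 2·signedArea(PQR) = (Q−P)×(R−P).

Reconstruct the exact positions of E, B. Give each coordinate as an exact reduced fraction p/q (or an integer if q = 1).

1. E_x = 33/5  [EC · AD = 88/5 ∩ ED · CA = -5]
2. E_y = 46/5  [EC · AD = 88/5 ∩ ED · CA = -5]
   → E = (33/5, 46/5)
3. B_x = 22/5  [C, D, B are collinear ∩ EB ⟂ CD]
4. B_y = 57/5  [C, D, B are collinear ∩ EB ⟂ CD]
   → B = (22/5, 57/5)

B = (22/5, 57/5)
E = (33/5, 46/5)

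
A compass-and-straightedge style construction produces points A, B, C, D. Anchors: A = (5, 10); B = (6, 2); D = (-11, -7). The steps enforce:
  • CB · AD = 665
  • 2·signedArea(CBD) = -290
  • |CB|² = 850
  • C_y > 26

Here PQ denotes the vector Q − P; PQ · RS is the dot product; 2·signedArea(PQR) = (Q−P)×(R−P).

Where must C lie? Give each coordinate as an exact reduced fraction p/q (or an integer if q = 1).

C = (21, 27)

1. C_x = 21  [2·signedArea(CBD) = -290 ∩ CB · AD = 665]
2. C_y = 27  [2·signedArea(CBD) = -290 ∩ CB · AD = 665]
   → C = (21, 27)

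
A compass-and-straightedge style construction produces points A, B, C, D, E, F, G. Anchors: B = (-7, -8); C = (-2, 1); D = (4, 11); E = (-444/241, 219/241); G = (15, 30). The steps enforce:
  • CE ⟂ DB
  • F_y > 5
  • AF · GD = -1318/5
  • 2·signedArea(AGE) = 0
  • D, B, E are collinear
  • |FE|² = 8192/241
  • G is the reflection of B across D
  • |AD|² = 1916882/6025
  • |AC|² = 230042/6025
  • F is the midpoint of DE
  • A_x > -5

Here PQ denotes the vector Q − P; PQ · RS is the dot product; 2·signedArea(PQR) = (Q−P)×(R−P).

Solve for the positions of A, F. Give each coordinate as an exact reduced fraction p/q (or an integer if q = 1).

A = (-5949/1205, -5346/1205)
F = (260/241, 1435/241)

1. F_x = 260/241  [F is the midpoint of DE]
2. F_y = 1435/241  [F is the midpoint of DE]
   → F = (260/241, 1435/241)
3. A_x = -5949/1205  [2·signedArea(AGE) = 0 ∩ AF · GD = -1318/5]
4. A_y = -5346/1205  [2·signedArea(AGE) = 0 ∩ AF · GD = -1318/5]
   → A = (-5949/1205, -5346/1205)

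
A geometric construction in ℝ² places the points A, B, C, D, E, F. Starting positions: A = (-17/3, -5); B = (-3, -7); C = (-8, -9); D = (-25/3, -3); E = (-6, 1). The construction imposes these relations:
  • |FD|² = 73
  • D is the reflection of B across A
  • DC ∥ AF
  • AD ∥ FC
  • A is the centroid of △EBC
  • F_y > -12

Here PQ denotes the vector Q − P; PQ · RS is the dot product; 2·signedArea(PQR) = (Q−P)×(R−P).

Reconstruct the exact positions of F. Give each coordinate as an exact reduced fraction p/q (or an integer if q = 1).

F = (-16/3, -11)

1. F_x = -16/3  [AD ∥ FC ∩ DC ∥ AF]
2. F_y = -11  [AD ∥ FC ∩ DC ∥ AF]
   → F = (-16/3, -11)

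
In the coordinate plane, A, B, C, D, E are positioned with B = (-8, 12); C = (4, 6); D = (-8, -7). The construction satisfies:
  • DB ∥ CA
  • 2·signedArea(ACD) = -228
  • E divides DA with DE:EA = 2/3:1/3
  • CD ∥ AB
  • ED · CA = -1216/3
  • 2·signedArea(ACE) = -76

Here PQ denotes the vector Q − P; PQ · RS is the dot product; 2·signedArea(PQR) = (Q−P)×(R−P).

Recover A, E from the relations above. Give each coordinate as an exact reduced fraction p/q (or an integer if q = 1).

A = (4, 25)
E = (0, 43/3)

1. A_x = 4  [CD ∥ AB ∩ DB ∥ CA]
2. A_y = 25  [CD ∥ AB ∩ DB ∥ CA]
   → A = (4, 25)
3. E_x = 0  [E divides DA with DE:EA = 2/3:1/3]
4. E_y = 43/3  [E divides DA with DE:EA = 2/3:1/3]
   → E = (0, 43/3)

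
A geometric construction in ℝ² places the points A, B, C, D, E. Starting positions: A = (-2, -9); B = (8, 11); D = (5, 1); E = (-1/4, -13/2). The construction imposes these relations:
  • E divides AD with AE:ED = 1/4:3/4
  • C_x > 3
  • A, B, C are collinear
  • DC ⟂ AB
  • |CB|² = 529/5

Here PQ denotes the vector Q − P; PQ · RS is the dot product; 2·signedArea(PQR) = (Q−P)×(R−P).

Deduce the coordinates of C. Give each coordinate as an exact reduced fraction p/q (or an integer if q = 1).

C = (17/5, 9/5)

1. C_x = 17/5  [A, B, C are collinear ∩ DC ⟂ AB]
2. C_y = 9/5  [A, B, C are collinear ∩ DC ⟂ AB]
   → C = (17/5, 9/5)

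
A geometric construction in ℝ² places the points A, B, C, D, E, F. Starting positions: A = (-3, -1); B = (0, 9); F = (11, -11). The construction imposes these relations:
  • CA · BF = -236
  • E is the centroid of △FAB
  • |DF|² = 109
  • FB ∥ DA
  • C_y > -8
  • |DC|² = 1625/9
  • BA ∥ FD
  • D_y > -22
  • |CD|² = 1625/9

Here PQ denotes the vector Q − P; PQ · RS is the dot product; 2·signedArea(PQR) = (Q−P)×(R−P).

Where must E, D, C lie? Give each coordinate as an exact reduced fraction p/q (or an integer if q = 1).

1. E_x = 8/3  [E is the centroid of △FAB]
2. E_y = -1  [E is the centroid of △FAB]
   → E = (8/3, -1)
3. D_x = 8  [FB ∥ DA ∩ BA ∥ FD]
4. D_y = -21  [FB ∥ DA ∩ BA ∥ FD]
   → D = (8, -21)
5. C_x = 19/3  [line -11·x + 20·y + 223 = 0 ∩ |CD|² = 1625/9]
6. C_y = -23/3  [line -11·x + 20·y + 223 = 0 ∩ |CD|² = 1625/9]
   → C = (19/3, -23/3)

C = (19/3, -23/3)
D = (8, -21)
E = (8/3, -1)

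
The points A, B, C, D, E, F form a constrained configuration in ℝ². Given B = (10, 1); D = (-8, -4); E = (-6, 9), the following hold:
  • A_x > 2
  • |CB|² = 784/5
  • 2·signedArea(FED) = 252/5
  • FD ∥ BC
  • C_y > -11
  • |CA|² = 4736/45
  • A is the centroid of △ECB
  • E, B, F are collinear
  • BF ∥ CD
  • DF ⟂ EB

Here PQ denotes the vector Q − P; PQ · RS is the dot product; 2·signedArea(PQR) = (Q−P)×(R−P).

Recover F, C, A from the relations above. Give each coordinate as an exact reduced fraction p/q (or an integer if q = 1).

A = (14/5, -1/15)
C = (22/5, -51/5)
F = (-12/5, 36/5)

1. F_x = -12/5  [E, B, F are collinear ∩ DF ⟂ EB]
2. F_y = 36/5  [E, B, F are collinear ∩ DF ⟂ EB]
   → F = (-12/5, 36/5)
3. C_x = 22/5  [BF ∥ CD ∩ FD ∥ BC]
4. C_y = -51/5  [BF ∥ CD ∩ FD ∥ BC]
   → C = (22/5, -51/5)
5. A_x = 14/5  [A is the centroid of △ECB]
6. A_y = -1/15  [A is the centroid of △ECB]
   → A = (14/5, -1/15)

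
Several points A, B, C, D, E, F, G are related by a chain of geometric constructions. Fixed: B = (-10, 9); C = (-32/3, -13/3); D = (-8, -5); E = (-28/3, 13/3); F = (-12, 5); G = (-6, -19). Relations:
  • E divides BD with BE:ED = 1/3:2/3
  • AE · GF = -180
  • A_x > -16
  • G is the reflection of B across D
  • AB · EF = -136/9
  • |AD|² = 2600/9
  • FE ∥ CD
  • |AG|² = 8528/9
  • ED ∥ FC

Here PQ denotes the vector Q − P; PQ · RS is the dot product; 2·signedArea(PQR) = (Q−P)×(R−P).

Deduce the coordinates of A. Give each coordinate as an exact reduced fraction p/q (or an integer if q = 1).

A = (-46/3, 31/3)

1. A_x = -46/3  [AE · GF = -180 ∩ AB · EF = -136/9]
2. A_y = 31/3  [AE · GF = -180 ∩ AB · EF = -136/9]
   → A = (-46/3, 31/3)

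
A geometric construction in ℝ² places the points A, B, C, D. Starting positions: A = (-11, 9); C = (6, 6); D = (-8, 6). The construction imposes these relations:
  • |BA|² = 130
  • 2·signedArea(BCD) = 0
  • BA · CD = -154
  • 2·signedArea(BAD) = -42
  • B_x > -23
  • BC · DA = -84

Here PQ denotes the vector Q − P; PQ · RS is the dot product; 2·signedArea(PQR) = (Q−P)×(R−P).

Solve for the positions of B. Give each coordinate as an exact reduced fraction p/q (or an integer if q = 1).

B = (-22, 6)

1. B_x = -22  [2·signedArea(BCD) = 0 ∩ BC · DA = -84]
2. B_y = 6  [2·signedArea(BCD) = 0 ∩ BC · DA = -84]
   → B = (-22, 6)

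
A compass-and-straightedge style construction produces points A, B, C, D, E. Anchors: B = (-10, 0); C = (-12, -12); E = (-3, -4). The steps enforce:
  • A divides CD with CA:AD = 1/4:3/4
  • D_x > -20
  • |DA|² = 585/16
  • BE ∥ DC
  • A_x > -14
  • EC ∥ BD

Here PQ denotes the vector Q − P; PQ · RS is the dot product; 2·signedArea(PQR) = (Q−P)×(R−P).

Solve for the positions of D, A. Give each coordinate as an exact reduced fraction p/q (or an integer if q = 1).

A = (-55/4, -11)
D = (-19, -8)

1. D_x = -19  [BE ∥ DC ∩ EC ∥ BD]
2. D_y = -8  [BE ∥ DC ∩ EC ∥ BD]
   → D = (-19, -8)
3. A_x = -55/4  [A divides CD with CA:AD = 1/4:3/4]
4. A_y = -11  [A divides CD with CA:AD = 1/4:3/4]
   → A = (-55/4, -11)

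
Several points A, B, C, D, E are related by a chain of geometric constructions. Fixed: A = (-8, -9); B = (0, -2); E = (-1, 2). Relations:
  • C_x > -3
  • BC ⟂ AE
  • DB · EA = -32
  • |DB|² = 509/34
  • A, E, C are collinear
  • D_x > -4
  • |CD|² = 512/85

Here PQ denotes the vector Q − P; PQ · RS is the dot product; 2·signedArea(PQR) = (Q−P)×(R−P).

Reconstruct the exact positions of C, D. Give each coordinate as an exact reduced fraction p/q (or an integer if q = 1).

C = (-429/170, -67/170)
D = (-653/170, -419/170)

1. C_x = -429/170  [A, E, C are collinear ∩ BC ⟂ AE]
2. C_y = -67/170  [A, E, C are collinear ∩ BC ⟂ AE]
   → C = (-429/170, -67/170)
3. D_x = -653/170  [line 7·x + 11·y + 54 = 0 ∩ |CD|² = 512/85]
4. D_y = -419/170  [line 7·x + 11·y + 54 = 0 ∩ |CD|² = 512/85]
   → D = (-653/170, -419/170)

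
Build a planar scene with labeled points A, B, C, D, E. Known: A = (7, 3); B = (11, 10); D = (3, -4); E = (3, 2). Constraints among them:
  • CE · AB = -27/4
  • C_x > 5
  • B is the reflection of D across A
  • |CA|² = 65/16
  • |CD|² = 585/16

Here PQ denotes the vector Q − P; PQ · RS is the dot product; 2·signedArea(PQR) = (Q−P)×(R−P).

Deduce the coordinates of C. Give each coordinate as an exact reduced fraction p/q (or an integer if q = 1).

C = (6, 5/4)

1. C_x = 6  [line -4·x + -7·y + 131/4 = 0 ∩ |CA|² = 65/16]
2. C_y = 5/4  [line -4·x + -7·y + 131/4 = 0 ∩ |CA|² = 65/16]
   → C = (6, 5/4)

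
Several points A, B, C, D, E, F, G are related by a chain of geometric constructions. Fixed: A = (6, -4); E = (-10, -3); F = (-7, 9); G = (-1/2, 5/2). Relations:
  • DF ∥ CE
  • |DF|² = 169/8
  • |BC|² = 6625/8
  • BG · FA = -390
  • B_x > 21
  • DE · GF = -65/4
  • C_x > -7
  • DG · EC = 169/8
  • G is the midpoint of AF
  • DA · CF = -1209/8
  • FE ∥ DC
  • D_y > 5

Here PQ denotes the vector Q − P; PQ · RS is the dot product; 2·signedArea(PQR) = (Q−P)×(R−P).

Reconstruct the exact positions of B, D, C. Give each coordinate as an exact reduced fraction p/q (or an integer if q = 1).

B = (22, -5)
C = (-27/4, -25/4)
D = (-15/4, 23/4)

1. D_x = -15/4  [line 13/2·x + -13/2·y + 247/4 = 0 ∩ |DF|² = 169/8]
2. D_y = 23/4  [line 13/2·x + -13/2·y + 247/4 = 0 ∩ |DF|² = 169/8]
   → D = (-15/4, 23/4)
3. C_x = -27/4  [DG · EC = 169/8 ∩ DF ∥ CE]
4. C_y = -25/4  [DG · EC = 169/8 ∩ DF ∥ CE]
   → C = (-27/4, -25/4)
5. B_x = 22  [line -13·x + 13·y + 351 = 0 ∩ |BC|² = 6625/8]
6. B_y = -5  [line -13·x + 13·y + 351 = 0 ∩ |BC|² = 6625/8]
   → B = (22, -5)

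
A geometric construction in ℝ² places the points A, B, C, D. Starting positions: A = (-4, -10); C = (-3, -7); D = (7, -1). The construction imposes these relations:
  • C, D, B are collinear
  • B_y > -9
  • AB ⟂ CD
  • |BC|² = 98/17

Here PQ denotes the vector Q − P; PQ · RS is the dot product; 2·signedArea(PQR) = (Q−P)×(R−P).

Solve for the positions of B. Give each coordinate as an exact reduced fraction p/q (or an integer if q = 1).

1. B_x = -86/17  [C, D, B are collinear ∩ AB ⟂ CD]
2. B_y = -140/17  [C, D, B are collinear ∩ AB ⟂ CD]
   → B = (-86/17, -140/17)

B = (-86/17, -140/17)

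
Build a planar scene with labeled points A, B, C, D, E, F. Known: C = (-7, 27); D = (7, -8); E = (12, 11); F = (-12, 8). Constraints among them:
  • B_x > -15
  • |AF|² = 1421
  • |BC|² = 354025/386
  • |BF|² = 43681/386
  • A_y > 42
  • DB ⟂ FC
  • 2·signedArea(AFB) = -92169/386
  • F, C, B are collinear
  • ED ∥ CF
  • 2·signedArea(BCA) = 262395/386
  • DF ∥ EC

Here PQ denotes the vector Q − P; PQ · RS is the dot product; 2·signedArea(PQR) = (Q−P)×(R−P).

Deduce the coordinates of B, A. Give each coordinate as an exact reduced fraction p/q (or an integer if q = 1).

A = (-26, 43)
B = (-5677/386, -883/386)

1. B_x = -5677/386  [F, C, B are collinear ∩ DB ⟂ FC]
2. B_y = -883/386  [F, C, B are collinear ∩ DB ⟂ FC]
   → B = (-5677/386, -883/386)
3. A_x = -26  [line 3971/386·x + -1045/386·y + 148181/386 = 0 ∩ |AF|² = 1421]
4. A_y = 43  [line 3971/386·x + -1045/386·y + 148181/386 = 0 ∩ |AF|² = 1421]
   → A = (-26, 43)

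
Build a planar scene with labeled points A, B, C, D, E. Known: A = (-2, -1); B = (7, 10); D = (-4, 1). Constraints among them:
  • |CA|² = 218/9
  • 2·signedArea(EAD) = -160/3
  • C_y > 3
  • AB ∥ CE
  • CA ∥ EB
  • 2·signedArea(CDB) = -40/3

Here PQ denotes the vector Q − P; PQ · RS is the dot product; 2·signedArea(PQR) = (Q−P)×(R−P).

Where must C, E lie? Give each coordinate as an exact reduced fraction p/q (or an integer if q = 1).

1. C_x = 1/3  [line -9·x + 11·y + -101/3 = 0 ∩ |CA|² = 218/9]
2. C_y = 10/3  [line -9·x + 11·y + -101/3 = 0 ∩ |CA|² = 218/9]
   → C = (1/3, 10/3)
3. E_x = 28/3  [CA ∥ EB ∩ AB ∥ CE]
4. E_y = 43/3  [CA ∥ EB ∩ AB ∥ CE]
   → E = (28/3, 43/3)

C = (1/3, 10/3)
E = (28/3, 43/3)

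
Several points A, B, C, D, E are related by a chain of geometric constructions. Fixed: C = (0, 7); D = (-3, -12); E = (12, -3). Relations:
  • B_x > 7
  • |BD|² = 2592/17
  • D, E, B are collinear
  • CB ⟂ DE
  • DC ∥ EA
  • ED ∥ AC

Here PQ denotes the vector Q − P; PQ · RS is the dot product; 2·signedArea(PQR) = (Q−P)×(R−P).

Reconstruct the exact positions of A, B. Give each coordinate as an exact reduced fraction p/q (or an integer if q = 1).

A = (15, 16)
B = (129/17, -96/17)

1. A_x = 15  [ED ∥ AC ∩ DC ∥ EA]
2. A_y = 16  [ED ∥ AC ∩ DC ∥ EA]
   → A = (15, 16)
3. B_x = 129/17  [D, E, B are collinear ∩ CB ⟂ DE]
4. B_y = -96/17  [D, E, B are collinear ∩ CB ⟂ DE]
   → B = (129/17, -96/17)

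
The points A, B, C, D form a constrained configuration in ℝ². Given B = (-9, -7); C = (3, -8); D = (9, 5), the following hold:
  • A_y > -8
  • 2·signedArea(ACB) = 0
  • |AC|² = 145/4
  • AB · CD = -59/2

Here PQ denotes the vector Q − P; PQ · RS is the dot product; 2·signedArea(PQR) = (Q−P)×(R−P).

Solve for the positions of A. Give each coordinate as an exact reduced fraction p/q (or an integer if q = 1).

A = (-3, -15/2)

1. A_x = -3  [2·signedArea(ACB) = 0 ∩ AB · CD = -59/2]
2. A_y = -15/2  [2·signedArea(ACB) = 0 ∩ AB · CD = -59/2]
   → A = (-3, -15/2)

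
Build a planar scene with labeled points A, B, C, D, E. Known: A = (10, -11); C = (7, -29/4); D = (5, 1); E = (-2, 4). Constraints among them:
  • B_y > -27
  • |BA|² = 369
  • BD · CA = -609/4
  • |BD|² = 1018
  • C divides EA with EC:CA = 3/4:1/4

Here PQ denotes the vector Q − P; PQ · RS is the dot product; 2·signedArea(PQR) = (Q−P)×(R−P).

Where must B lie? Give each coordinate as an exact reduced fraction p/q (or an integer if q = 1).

B = (22, -26)

1. B_x = 22  [line -3·x + 15/4·y + 327/2 = 0 ∩ |BA|² = 369]
2. B_y = -26  [line -3·x + 15/4·y + 327/2 = 0 ∩ |BA|² = 369]
   → B = (22, -26)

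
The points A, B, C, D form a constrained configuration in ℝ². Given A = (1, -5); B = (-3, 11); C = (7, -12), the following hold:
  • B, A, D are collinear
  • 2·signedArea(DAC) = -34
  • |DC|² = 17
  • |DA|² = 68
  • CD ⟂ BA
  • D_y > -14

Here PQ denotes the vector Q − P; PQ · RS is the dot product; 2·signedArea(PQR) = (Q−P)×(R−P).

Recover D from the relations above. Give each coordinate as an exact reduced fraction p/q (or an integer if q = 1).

D = (3, -13)

1. D_x = 3  [B, A, D are collinear ∩ CD ⟂ BA]
2. D_y = -13  [B, A, D are collinear ∩ CD ⟂ BA]
   → D = (3, -13)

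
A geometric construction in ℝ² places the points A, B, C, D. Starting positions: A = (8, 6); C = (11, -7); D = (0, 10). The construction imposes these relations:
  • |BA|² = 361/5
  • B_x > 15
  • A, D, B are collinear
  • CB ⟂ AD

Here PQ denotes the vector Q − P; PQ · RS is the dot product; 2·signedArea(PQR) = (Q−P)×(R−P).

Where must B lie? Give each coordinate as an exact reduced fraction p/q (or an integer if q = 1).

B = (78/5, 11/5)

1. B_x = 78/5  [A, D, B are collinear ∩ CB ⟂ AD]
2. B_y = 11/5  [A, D, B are collinear ∩ CB ⟂ AD]
   → B = (78/5, 11/5)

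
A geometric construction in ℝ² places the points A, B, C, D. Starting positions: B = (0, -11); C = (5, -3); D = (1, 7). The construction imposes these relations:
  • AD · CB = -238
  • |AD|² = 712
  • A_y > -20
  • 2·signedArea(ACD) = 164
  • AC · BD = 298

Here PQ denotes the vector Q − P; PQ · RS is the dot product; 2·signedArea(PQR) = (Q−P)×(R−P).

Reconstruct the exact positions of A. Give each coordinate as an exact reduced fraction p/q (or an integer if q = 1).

A = (-5, -19)

1. A_x = -5  [AC · BD = 298 ∩ AD · CB = -238]
2. A_y = -19  [AC · BD = 298 ∩ AD · CB = -238]
   → A = (-5, -19)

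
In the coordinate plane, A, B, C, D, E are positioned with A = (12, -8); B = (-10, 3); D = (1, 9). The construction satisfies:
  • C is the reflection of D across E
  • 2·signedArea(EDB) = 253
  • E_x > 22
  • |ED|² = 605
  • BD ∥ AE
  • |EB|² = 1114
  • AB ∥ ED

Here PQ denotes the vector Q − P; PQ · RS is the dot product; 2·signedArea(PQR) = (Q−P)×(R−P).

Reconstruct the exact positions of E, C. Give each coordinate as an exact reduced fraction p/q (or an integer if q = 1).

C = (45, -13)
E = (23, -2)

1. E_x = 23  [AB ∥ ED ∩ BD ∥ AE]
2. E_y = -2  [AB ∥ ED ∩ BD ∥ AE]
   → E = (23, -2)
3. C_x = 45  [C is the reflection of D across E]
4. C_y = -13  [C is the reflection of D across E]
   → C = (45, -13)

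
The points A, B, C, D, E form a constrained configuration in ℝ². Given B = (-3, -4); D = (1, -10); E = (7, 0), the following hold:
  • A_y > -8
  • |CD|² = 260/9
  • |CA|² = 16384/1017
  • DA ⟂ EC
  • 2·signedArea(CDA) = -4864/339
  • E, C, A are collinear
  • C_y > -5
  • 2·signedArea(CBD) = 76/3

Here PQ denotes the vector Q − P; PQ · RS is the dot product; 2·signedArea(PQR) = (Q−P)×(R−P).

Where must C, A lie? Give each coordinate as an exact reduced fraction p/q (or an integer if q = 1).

A = (-153/113, -826/113)
C = (5/3, -14/3)

1. C_x = 5/3  [line 6·x + 4·y + 26/3 = 0 ∩ |CD|² = 260/9]
2. C_y = -14/3  [line 6·x + 4·y + 26/3 = 0 ∩ |CD|² = 260/9]
   → C = (5/3, -14/3)
3. A_x = -153/113  [2·signedArea(CDA) = -4864/339 ∩ E, C, A are collinear]
4. A_y = -826/113  [2·signedArea(CDA) = -4864/339 ∩ E, C, A are collinear]
   → A = (-153/113, -826/113)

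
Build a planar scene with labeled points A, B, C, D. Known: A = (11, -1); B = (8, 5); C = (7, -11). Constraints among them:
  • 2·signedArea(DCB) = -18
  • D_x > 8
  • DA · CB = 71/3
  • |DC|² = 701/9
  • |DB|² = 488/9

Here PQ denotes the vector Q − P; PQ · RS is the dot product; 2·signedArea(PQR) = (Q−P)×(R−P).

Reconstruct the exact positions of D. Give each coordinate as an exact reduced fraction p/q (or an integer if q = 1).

1. D_x = 26/3  [2·signedArea(DCB) = -18 ∩ DA · CB = 71/3]
2. D_y = -7/3  [2·signedArea(DCB) = -18 ∩ DA · CB = 71/3]
   → D = (26/3, -7/3)

D = (26/3, -7/3)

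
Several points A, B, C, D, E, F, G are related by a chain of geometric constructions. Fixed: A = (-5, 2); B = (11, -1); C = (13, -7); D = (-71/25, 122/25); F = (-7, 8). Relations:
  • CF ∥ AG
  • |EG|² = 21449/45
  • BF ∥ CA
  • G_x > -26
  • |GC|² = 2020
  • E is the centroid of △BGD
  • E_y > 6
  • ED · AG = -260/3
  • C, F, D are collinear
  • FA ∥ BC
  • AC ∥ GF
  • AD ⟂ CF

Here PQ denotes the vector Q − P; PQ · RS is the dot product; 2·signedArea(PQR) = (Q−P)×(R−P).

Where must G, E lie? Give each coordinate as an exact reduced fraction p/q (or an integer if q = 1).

1. G_x = -25  [AC ∥ GF ∩ CF ∥ AG]
2. G_y = 17  [AC ∥ GF ∩ CF ∥ AG]
   → G = (-25, 17)
3. E_x = -421/75  [E is the centroid of △BGD]
4. E_y = 174/25  [E is the centroid of △BGD]
   → E = (-421/75, 174/25)

E = (-421/75, 174/25)
G = (-25, 17)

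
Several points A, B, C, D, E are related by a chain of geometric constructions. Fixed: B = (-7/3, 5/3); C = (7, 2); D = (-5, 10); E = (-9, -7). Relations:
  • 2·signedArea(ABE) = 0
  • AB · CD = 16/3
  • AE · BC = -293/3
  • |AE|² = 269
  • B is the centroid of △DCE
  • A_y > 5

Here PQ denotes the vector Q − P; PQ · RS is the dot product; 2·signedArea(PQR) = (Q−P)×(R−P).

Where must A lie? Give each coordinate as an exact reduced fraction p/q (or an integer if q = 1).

1. A_x = 1  [2·signedArea(ABE) = 0 ∩ AE · BC = -293/3]
2. A_y = 6  [2·signedArea(ABE) = 0 ∩ AE · BC = -293/3]
   → A = (1, 6)

A = (1, 6)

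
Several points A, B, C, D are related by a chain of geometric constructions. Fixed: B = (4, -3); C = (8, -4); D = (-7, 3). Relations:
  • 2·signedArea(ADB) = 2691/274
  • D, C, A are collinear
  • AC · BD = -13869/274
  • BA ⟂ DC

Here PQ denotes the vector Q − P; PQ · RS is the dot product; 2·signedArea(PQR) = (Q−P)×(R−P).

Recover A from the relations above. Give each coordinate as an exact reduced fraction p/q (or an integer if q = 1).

A = (1187/274, -627/274)

1. A_x = 1187/274  [D, C, A are collinear ∩ BA ⟂ DC]
2. A_y = -627/274  [D, C, A are collinear ∩ BA ⟂ DC]
   → A = (1187/274, -627/274)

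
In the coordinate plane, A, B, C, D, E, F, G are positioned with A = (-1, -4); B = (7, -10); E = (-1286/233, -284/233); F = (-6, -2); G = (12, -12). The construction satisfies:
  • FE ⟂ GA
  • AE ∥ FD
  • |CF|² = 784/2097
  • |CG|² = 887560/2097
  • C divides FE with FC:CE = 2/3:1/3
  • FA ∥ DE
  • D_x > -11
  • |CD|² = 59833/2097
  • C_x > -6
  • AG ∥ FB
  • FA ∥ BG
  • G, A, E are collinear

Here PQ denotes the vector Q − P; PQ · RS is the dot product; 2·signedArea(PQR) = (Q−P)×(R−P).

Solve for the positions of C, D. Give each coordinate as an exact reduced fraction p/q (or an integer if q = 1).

1. C_x = -3970/699  [C divides FE with FC:CE = 2/3:1/3]
2. C_y = -1034/699  [C divides FE with FC:CE = 2/3:1/3]
   → C = (-3970/699, -1034/699)
3. D_x = -2451/233  [FA ∥ DE ∩ AE ∥ FD]
4. D_y = 182/233  [FA ∥ DE ∩ AE ∥ FD]
   → D = (-2451/233, 182/233)

C = (-3970/699, -1034/699)
D = (-2451/233, 182/233)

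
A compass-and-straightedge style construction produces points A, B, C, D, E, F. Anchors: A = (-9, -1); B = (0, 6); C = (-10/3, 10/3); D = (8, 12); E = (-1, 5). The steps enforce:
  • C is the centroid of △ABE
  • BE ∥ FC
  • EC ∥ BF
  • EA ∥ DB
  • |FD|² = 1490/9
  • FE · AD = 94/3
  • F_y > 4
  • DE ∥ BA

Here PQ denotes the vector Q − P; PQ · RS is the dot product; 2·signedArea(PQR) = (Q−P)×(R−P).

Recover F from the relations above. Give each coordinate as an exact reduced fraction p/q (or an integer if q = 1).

1. F_x = -7/3  [BE ∥ FC ∩ EC ∥ BF]
2. F_y = 13/3  [BE ∥ FC ∩ EC ∥ BF]
   → F = (-7/3, 13/3)

F = (-7/3, 13/3)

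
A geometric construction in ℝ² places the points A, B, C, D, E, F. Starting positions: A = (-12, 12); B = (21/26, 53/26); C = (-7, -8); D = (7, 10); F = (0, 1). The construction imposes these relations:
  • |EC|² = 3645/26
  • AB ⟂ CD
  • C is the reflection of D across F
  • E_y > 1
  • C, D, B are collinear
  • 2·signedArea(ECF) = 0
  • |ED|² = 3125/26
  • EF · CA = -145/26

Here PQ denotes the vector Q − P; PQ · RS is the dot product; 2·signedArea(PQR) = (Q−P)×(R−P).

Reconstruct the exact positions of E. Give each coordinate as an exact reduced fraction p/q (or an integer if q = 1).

E = (7/26, 35/26)

1. E_x = 7/26  [2·signedArea(ECF) = 0 ∩ EF · CA = -145/26]
2. E_y = 35/26  [2·signedArea(ECF) = 0 ∩ EF · CA = -145/26]
   → E = (7/26, 35/26)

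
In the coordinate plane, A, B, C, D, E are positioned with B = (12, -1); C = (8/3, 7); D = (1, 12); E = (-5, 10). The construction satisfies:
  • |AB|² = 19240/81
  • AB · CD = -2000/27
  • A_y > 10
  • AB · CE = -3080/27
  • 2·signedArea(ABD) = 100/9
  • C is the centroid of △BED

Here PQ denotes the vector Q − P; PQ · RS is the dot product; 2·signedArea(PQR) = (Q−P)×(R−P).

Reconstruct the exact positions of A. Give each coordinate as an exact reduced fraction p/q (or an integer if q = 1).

1. A_x = 14/9  [2·signedArea(ABD) = 100/9 ∩ AB · CE = -3080/27]
2. A_y = 31/3  [2·signedArea(ABD) = 100/9 ∩ AB · CE = -3080/27]
   → A = (14/9, 31/3)

A = (14/9, 31/3)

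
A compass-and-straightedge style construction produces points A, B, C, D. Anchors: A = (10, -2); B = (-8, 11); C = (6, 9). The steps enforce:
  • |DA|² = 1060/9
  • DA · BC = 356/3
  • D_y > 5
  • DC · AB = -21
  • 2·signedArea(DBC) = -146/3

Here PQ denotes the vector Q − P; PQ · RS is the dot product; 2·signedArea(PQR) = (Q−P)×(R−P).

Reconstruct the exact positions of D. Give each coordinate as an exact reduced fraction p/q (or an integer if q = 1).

1. D_x = 8/3  [DA · BC = 356/3 ∩ DC · AB = -21]
2. D_y = 6  [DA · BC = 356/3 ∩ DC · AB = -21]
   → D = (8/3, 6)

D = (8/3, 6)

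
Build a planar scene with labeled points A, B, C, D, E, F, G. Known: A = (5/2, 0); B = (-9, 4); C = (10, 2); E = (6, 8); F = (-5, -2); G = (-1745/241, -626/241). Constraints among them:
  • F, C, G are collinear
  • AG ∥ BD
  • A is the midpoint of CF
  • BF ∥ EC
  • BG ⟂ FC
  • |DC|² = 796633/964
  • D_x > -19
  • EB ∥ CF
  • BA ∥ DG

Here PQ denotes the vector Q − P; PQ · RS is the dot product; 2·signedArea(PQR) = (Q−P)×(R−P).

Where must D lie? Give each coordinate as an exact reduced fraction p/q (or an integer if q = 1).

1. D_x = -9033/482  [BA ∥ DG ∩ AG ∥ BD]
2. D_y = 338/241  [BA ∥ DG ∩ AG ∥ BD]
   → D = (-9033/482, 338/241)

D = (-9033/482, 338/241)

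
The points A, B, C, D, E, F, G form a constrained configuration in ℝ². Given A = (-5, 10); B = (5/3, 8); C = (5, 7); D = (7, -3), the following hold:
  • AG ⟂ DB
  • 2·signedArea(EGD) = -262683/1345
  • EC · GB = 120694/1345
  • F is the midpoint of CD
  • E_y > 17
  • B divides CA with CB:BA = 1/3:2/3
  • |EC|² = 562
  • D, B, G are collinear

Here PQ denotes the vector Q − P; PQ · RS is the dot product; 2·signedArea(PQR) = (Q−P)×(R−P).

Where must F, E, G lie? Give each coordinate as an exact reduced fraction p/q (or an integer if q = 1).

E = (-16, 18)
F = (6, 2)
G = (-521/1345, 16458/1345)

1. F_x = 6  [F is the midpoint of CD]
2. F_y = 2  [F is the midpoint of CD]
   → F = (6, 2)
3. G_x = -521/1345  [D, B, G are collinear ∩ AG ⟂ DB]
4. G_y = 16458/1345  [D, B, G are collinear ∩ AG ⟂ DB]
   → G = (-521/1345, 16458/1345)
5. E_x = -16  [2·signedArea(EGD) = -262683/1345 ∩ EC · GB = 120694/1345]
6. E_y = 18  [2·signedArea(EGD) = -262683/1345 ∩ EC · GB = 120694/1345]
   → E = (-16, 18)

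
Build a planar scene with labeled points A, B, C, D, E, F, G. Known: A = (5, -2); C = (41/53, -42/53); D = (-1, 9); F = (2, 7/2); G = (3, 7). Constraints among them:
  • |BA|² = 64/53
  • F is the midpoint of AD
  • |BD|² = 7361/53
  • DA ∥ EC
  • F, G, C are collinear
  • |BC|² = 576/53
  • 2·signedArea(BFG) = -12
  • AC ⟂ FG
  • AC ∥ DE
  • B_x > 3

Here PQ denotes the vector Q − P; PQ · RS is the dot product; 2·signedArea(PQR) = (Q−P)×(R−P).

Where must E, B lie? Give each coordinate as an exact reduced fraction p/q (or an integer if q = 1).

B = (209/53, -90/53)
E = (-277/53, 541/53)

1. E_x = -277/53  [DA ∥ EC ∩ AC ∥ DE]
2. E_y = 541/53  [DA ∥ EC ∩ AC ∥ DE]
   → E = (-277/53, 541/53)
3. B_x = 209/53  [line -7/2·x + 1·y + 31/2 = 0 ∩ |BA|² = 64/53]
4. B_y = -90/53  [line -7/2·x + 1·y + 31/2 = 0 ∩ |BA|² = 64/53]
   → B = (209/53, -90/53)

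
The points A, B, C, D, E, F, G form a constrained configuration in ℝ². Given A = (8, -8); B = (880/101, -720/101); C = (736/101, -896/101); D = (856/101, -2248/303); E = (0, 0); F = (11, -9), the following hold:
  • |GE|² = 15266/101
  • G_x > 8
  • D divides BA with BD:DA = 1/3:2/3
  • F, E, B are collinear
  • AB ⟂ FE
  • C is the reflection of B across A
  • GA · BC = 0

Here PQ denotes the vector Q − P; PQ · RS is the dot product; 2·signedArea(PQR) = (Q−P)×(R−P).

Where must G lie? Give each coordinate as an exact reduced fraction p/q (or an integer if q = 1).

1. G_x = 885/101  [line 144/101·x + 176/101·y + 256/101 = 0 ∩ |GE|² = 15266/101]
2. G_y = -871/101  [line 144/101·x + 176/101·y + 256/101 = 0 ∩ |GE|² = 15266/101]
   → G = (885/101, -871/101)

G = (885/101, -871/101)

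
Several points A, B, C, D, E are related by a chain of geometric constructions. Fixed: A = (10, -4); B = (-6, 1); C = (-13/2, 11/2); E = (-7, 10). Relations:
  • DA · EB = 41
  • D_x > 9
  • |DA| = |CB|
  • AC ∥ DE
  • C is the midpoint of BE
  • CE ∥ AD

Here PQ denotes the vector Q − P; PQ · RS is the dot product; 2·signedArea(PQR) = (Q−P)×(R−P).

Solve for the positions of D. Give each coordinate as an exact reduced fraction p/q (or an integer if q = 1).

1. D_x = 19/2  [AC ∥ DE ∩ CE ∥ AD]
2. D_y = 1/2  [AC ∥ DE ∩ CE ∥ AD]
   → D = (19/2, 1/2)

D = (19/2, 1/2)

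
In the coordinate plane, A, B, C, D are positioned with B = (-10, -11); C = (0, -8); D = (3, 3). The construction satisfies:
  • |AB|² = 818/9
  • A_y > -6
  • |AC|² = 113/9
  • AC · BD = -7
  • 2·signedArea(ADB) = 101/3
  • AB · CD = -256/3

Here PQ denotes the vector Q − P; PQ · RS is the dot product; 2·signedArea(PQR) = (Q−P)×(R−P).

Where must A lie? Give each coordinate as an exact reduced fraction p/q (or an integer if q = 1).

A = (-7/3, -16/3)

1. A_x = -7/3  [2·signedArea(ADB) = 101/3 ∩ AC · BD = -7]
2. A_y = -16/3  [2·signedArea(ADB) = 101/3 ∩ AC · BD = -7]
   → A = (-7/3, -16/3)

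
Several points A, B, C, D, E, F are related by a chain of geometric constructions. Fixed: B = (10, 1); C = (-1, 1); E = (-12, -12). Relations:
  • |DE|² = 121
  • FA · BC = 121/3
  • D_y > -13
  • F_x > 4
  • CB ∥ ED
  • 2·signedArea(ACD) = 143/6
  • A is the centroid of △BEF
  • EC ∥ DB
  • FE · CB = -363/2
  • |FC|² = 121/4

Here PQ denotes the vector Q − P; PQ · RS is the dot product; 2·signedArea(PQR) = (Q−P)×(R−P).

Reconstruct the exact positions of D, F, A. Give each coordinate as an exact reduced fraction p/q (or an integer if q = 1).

A = (5/6, -10/3)
D = (-1, -12)
F = (9/2, 1)

1. D_x = -1  [EC ∥ DB ∩ CB ∥ ED]
2. D_y = -12  [EC ∥ DB ∩ CB ∥ ED]
   → D = (-1, -12)
3. F_x = 9/2  [FE · CB = -363/2]
4. F_y = 1  [|FC|² = 121/4]
   → F = (9/2, 1)
5. A_x = 5/6  [FA · BC = 121/3 ∩ A is the centroid of △BEF]
6. A_y = -10/3  [FA · BC = 121/3 ∩ A is the centroid of △BEF]
   → A = (5/6, -10/3)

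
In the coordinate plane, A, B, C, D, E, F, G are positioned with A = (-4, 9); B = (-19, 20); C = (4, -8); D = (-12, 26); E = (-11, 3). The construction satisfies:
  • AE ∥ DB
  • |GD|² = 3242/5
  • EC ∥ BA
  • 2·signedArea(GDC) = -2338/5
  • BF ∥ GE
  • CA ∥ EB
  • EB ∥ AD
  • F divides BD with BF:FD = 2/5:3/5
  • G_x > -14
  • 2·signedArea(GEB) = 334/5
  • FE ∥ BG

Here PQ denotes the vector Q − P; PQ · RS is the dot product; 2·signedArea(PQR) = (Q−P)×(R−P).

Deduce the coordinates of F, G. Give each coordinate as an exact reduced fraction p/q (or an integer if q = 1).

1. F_x = -81/5  [F divides BD with BF:FD = 2/5:3/5]
2. F_y = 112/5  [F divides BD with BF:FD = 2/5:3/5]
   → F = (-81/5, 112/5)
3. G_x = -69/5  [BF ∥ GE ∩ FE ∥ BG]
4. G_y = 3/5  [BF ∥ GE ∩ FE ∥ BG]
   → G = (-69/5, 3/5)

F = (-81/5, 112/5)
G = (-69/5, 3/5)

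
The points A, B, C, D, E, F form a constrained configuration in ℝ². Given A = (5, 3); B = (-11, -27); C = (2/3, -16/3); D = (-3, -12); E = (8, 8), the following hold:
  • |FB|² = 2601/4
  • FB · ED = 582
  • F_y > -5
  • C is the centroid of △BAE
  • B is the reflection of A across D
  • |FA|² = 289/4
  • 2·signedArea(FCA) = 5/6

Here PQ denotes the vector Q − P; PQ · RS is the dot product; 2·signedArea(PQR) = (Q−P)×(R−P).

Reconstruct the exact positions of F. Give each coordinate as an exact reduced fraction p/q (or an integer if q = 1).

1. F_x = 1  [2·signedArea(FCA) = 5/6 ∩ FB · ED = 582]
2. F_y = -9/2  [2·signedArea(FCA) = 5/6 ∩ FB · ED = 582]
   → F = (1, -9/2)

F = (1, -9/2)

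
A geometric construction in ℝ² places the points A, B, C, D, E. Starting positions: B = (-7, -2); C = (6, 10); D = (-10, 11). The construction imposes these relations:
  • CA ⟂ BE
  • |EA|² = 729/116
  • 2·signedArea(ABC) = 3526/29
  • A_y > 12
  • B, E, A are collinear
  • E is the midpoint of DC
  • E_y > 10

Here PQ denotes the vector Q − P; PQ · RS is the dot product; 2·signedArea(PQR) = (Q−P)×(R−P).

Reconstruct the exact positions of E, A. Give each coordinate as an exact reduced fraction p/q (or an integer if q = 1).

A = (-31/29, 372/29)
E = (-2, 21/2)

1. E_x = -2  [E is the midpoint of DC]
2. E_y = 21/2  [E is the midpoint of DC]
   → E = (-2, 21/2)
3. A_x = -31/29  [B, E, A are collinear ∩ CA ⟂ BE]
4. A_y = 372/29  [B, E, A are collinear ∩ CA ⟂ BE]
   → A = (-31/29, 372/29)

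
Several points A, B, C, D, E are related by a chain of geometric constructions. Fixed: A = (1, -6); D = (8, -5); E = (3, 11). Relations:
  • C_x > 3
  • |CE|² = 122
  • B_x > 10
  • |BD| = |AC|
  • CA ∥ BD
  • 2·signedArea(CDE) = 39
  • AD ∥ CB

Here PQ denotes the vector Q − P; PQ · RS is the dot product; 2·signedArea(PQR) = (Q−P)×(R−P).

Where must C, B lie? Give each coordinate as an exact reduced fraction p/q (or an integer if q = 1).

B = (11, 1)
C = (4, 0)

1. C_x = 4  [line -16·x + -5·y + 64 = 0 ∩ |CE|² = 122]
2. C_y = 0  [line -16·x + -5·y + 64 = 0 ∩ |CE|² = 122]
   → C = (4, 0)
3. B_x = 11  [CA ∥ BD ∩ AD ∥ CB]
4. B_y = 1  [CA ∥ BD ∩ AD ∥ CB]
   → B = (11, 1)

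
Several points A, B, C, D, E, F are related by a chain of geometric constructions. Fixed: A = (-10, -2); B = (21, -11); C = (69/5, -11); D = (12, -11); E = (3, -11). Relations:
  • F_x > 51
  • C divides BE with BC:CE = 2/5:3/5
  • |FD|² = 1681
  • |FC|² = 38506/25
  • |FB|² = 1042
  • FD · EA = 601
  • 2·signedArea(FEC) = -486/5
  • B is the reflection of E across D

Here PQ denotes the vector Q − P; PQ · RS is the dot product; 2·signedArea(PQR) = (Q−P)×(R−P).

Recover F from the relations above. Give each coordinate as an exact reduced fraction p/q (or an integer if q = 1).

F = (52, -20)

1. F_x = 52  [2·signedArea(FEC) = -486/5 ∩ FD · EA = 601]
2. F_y = -20  [2·signedArea(FEC) = -486/5 ∩ FD · EA = 601]
   → F = (52, -20)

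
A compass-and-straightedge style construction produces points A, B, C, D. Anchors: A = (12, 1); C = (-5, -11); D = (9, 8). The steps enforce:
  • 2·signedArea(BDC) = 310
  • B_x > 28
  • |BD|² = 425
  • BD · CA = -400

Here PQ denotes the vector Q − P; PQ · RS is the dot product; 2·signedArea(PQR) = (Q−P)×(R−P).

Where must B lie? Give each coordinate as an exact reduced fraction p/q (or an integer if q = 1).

1. B_x = 29  [2·signedArea(BDC) = 310 ∩ BD · CA = -400]
2. B_y = 13  [2·signedArea(BDC) = 310 ∩ BD · CA = -400]
   → B = (29, 13)

B = (29, 13)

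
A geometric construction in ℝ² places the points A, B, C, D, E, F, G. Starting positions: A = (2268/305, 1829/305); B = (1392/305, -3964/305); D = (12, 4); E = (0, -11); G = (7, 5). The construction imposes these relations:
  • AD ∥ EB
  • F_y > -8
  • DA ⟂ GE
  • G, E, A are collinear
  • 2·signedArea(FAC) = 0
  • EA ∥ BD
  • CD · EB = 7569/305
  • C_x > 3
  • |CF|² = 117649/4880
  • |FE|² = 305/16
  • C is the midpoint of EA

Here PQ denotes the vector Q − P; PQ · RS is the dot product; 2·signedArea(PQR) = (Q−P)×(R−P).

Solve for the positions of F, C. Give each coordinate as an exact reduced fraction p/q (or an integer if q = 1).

1. C_x = 1134/305  [C is the midpoint of EA]
2. C_y = -763/305  [C is the midpoint of EA]
   → C = (1134/305, -763/305)
3. F_x = 7/4  [line 2592/305·x + -1134/305·y + -12474/305 = 0 ∩ |FE|² = 305/16]
4. F_y = -7  [line 2592/305·x + -1134/305·y + -12474/305 = 0 ∩ |FE|² = 305/16]
   → F = (7/4, -7)

C = (1134/305, -763/305)
F = (7/4, -7)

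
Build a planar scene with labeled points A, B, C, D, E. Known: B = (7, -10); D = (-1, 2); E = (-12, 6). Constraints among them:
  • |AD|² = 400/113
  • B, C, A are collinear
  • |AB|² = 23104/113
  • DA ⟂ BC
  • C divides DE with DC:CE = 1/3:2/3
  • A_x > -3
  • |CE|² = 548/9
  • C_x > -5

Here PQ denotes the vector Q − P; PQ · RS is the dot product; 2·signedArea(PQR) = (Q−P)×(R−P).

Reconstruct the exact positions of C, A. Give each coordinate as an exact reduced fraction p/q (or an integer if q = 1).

1. C_x = -14/3  [C divides DE with DC:CE = 1/3:2/3]
2. C_y = 10/3  [C divides DE with DC:CE = 1/3:2/3]
   → C = (-14/3, 10/3)
3. A_x = -273/113  [B, C, A are collinear ∩ DA ⟂ BC]
4. A_y = 86/113  [B, C, A are collinear ∩ DA ⟂ BC]
   → A = (-273/113, 86/113)

A = (-273/113, 86/113)
C = (-14/3, 10/3)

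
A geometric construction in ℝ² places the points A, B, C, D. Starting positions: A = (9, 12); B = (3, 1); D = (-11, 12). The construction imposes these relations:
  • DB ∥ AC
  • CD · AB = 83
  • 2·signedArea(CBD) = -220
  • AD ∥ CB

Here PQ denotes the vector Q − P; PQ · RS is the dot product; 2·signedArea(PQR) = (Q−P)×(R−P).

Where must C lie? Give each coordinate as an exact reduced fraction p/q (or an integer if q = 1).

C = (23, 1)

1. C_x = 23  [AD ∥ CB ∩ DB ∥ AC]
2. C_y = 1  [AD ∥ CB ∩ DB ∥ AC]
   → C = (23, 1)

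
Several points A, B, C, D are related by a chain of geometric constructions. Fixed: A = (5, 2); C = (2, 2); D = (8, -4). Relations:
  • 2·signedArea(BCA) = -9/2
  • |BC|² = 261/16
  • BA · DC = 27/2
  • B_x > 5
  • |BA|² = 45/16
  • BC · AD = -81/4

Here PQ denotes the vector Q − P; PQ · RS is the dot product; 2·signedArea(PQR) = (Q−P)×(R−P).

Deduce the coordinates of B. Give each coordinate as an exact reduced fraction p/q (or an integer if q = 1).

B = (23/4, 1/2)

1. B_x = 23/4  [BA · DC = 27/2 ∩ BC · AD = -81/4]
2. B_y = 1/2  [BA · DC = 27/2 ∩ BC · AD = -81/4]
   → B = (23/4, 1/2)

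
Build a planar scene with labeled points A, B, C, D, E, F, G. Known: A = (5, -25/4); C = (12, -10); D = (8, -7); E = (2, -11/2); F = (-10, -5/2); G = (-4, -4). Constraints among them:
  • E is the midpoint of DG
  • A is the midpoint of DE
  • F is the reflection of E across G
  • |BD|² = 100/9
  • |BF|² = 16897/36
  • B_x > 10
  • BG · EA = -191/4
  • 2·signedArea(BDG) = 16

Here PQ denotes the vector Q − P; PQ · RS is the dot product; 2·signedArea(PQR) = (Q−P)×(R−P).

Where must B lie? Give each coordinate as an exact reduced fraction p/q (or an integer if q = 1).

B = (32/3, -9)

1. B_x = 32/3  [2·signedArea(BDG) = 16 ∩ BG · EA = -191/4]
2. B_y = -9  [2·signedArea(BDG) = 16 ∩ BG · EA = -191/4]
   → B = (32/3, -9)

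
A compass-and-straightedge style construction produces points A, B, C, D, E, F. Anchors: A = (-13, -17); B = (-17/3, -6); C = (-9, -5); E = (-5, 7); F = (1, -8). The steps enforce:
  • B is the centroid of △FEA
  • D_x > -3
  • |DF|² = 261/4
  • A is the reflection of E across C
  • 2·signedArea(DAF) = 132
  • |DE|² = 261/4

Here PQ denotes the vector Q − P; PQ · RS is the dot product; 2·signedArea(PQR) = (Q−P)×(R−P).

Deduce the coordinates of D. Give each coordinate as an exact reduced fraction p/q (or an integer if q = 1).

D = (-2, -1/2)

1. D_x = -2  [line -9·x + 14·y + -11 = 0 ∩ |DF|² = 261/4]
2. D_y = -1/2  [line -9·x + 14·y + -11 = 0 ∩ |DF|² = 261/4]
   → D = (-2, -1/2)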